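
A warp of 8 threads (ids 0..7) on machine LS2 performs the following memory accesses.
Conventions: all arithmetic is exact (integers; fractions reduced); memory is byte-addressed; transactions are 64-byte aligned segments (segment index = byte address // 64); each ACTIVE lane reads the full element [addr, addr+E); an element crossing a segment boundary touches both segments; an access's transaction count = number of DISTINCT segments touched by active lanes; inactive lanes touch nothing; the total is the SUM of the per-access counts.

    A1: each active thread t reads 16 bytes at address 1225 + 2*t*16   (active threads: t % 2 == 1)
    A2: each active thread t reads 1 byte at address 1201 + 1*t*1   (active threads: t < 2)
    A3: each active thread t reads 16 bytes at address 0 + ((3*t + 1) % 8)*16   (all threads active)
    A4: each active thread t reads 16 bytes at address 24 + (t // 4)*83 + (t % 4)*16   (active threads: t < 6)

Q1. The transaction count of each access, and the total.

A1: 4 transactions
A2: 1 transaction
A3: 2 transactions
A4: 3 transactions

Answer: 4,1,2,3; total 10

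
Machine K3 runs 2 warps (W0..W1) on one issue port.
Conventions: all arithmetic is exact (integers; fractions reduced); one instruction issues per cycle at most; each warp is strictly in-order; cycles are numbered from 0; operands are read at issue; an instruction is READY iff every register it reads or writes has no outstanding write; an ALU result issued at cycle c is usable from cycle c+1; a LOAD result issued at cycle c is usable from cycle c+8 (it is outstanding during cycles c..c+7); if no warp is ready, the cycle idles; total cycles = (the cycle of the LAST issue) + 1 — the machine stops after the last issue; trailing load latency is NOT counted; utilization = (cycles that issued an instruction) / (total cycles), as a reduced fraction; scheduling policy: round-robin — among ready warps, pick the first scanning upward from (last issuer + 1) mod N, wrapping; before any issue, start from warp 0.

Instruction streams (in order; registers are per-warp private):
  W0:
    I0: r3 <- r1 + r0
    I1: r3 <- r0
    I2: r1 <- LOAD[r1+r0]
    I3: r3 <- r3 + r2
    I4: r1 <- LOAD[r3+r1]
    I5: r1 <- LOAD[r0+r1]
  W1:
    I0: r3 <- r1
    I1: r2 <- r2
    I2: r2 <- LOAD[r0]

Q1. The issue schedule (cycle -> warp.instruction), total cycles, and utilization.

cycle 0: W0.I0
cycle 1: W1.I0
cycle 2: W0.I1
cycle 3: W1.I1
cycle 4: W0.I2
cycle 5: W1.I2
cycle 6: W0.I3
cycle 7: idle
cycle 8: idle
cycle 9: idle
cycle 10: idle
cycle 11: idle
cycle 12: W0.I4
cycle 13: idle
cycle 14: idle
cycle 15: idle
cycle 16: idle
cycle 17: idle
cycle 18: idle
cycle 19: idle
cycle 20: W0.I5

Answer: 21 cycles, utilization 3/7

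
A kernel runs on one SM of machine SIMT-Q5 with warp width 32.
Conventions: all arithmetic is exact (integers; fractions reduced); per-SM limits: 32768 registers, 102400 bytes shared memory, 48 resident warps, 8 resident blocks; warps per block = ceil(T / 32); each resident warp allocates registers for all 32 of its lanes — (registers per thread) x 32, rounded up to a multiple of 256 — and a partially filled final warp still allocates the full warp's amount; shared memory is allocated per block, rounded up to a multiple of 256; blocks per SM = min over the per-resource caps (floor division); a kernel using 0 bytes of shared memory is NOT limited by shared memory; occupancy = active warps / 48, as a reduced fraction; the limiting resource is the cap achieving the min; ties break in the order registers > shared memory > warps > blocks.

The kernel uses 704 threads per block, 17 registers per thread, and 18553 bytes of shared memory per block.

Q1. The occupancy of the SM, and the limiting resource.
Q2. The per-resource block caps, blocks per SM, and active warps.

Answer: occupancy 11/24, limited by registers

registers: 1 block
shared memory: 5 blocks
warps: 2 blocks
blocks: 8 blocks

Answer: 1 block, 22 active warps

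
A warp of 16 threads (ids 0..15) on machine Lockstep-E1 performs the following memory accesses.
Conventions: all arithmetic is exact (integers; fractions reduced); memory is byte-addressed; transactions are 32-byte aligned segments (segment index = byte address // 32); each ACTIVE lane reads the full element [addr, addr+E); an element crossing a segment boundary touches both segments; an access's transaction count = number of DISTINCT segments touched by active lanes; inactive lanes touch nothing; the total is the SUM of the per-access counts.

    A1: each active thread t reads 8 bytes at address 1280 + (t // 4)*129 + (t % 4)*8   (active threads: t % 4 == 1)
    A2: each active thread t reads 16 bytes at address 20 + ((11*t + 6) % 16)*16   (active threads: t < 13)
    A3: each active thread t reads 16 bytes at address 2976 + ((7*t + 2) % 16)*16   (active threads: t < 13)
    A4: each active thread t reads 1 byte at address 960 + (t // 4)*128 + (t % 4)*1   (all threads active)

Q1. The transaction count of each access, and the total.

A1: 4 transactions
A2: 8 transactions
A3: 8 transactions
A4: 4 transactions

Answer: 4,8,8,4; total 24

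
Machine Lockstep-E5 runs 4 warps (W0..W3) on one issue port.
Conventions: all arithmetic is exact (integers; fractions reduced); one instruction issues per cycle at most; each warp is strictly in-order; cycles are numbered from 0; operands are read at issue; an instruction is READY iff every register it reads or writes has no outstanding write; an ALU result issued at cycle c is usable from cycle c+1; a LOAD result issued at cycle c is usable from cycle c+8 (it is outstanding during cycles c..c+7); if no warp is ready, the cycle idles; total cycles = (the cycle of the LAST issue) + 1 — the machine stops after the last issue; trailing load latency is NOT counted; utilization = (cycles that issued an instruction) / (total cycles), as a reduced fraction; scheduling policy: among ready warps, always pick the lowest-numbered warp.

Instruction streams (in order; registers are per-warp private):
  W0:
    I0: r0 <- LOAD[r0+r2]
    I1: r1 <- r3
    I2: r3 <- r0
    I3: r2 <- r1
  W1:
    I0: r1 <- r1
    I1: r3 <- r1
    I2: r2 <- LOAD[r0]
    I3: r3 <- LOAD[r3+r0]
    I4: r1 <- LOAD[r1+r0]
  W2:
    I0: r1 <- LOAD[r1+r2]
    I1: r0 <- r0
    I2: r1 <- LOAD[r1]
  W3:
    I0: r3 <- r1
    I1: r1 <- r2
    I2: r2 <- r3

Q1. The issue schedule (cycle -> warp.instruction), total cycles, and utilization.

cycle 0: W0.I0
cycle 1: W0.I1
cycle 2: W1.I0
cycle 3: W1.I1
cycle 4: W1.I2
cycle 5: W1.I3
cycle 6: W1.I4
cycle 7: W2.I0
cycle 8: W0.I2
cycle 9: W0.I3
cycle 10: W2.I1
cycle 11: W3.I0
cycle 12: W3.I1
cycle 13: W3.I2
cycle 14: idle
cycle 15: W2.I2

Answer: 16 cycles, utilization 15/16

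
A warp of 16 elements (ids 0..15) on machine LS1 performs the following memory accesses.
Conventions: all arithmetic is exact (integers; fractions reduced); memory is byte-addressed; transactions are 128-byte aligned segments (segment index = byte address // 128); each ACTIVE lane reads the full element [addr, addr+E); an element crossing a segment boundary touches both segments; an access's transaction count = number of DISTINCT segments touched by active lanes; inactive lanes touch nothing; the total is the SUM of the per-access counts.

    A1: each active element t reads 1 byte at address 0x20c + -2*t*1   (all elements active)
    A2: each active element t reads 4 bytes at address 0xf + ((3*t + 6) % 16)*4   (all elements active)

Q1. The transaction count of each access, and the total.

A1: 2 transactions
A2: 1 transaction

Answer: 2,1; total 3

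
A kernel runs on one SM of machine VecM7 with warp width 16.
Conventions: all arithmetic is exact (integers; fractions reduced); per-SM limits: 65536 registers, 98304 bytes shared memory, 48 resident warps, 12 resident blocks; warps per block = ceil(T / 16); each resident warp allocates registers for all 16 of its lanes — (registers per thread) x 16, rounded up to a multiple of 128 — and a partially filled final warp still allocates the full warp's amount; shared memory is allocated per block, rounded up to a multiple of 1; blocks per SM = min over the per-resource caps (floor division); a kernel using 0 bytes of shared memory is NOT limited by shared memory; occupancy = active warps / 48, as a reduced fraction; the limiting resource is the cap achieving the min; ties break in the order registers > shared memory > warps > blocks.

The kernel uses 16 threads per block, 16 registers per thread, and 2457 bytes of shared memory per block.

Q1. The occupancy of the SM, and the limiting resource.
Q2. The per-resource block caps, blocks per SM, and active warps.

Answer: occupancy 1/4, limited by blocks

registers: 256 blocks
shared memory: 40 blocks
warps: 48 blocks
blocks: 12 blocks

Answer: 12 blocks, 12 active warps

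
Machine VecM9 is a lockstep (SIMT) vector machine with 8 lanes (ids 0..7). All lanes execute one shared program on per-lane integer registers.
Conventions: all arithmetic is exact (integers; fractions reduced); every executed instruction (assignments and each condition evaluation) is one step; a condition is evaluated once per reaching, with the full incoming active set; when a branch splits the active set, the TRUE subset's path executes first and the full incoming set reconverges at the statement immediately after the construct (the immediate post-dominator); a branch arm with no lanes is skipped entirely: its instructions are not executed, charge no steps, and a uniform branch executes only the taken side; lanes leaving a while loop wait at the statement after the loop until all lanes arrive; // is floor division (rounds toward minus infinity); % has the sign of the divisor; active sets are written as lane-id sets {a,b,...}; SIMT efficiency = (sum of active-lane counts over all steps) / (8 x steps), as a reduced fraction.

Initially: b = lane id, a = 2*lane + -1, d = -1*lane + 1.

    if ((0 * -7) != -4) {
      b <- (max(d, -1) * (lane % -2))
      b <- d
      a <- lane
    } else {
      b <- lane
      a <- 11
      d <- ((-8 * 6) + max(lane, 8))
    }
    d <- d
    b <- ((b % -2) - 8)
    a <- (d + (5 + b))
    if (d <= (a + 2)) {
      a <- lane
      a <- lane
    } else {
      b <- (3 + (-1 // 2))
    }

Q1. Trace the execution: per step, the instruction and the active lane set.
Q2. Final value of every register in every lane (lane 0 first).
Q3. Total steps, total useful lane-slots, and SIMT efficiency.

step 0: eval ((0 * -7) != -4)        {0,1,2,3,4,5,6,7}
step 1: b <- (max(d, -1) * (lane % -2)) {0,1,2,3,4,5,6,7}
step 2: b <- d                       {0,1,2,3,4,5,6,7}
step 3: a <- lane                    {0,1,2,3,4,5,6,7}
step 4: d <- d                       {0,1,2,3,4,5,6,7}
step 5: b <- ((b % -2) - 8)          {0,1,2,3,4,5,6,7}
step 6: a <- (d + (5 + b))           {0,1,2,3,4,5,6,7}
step 7: eval (d <= (a + 2))          {0,1,2,3,4,5,6,7}
step 8: b <- (3 + (-1 // 2))         {0,1,2,3,4,5,6,7}

Answer: 9 steps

b: 2,2,2,2,2,2,2,2
a: -3,-3,-5,-5,-7,-7,-9,-9
d: 1,0,-1,-2,-3,-4,-5,-6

steps = 9; useful = 72; efficiency = 72/72 = 1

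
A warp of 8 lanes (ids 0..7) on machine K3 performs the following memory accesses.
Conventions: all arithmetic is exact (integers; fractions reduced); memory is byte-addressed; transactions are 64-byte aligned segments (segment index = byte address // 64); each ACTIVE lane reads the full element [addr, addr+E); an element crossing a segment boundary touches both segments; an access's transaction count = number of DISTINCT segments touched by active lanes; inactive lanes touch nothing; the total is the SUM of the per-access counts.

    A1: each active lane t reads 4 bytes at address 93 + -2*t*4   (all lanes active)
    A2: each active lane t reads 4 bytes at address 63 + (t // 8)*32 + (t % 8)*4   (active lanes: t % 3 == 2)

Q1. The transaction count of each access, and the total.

A1: 2 transactions
A2: 1 transaction

Answer: 2,1; total 3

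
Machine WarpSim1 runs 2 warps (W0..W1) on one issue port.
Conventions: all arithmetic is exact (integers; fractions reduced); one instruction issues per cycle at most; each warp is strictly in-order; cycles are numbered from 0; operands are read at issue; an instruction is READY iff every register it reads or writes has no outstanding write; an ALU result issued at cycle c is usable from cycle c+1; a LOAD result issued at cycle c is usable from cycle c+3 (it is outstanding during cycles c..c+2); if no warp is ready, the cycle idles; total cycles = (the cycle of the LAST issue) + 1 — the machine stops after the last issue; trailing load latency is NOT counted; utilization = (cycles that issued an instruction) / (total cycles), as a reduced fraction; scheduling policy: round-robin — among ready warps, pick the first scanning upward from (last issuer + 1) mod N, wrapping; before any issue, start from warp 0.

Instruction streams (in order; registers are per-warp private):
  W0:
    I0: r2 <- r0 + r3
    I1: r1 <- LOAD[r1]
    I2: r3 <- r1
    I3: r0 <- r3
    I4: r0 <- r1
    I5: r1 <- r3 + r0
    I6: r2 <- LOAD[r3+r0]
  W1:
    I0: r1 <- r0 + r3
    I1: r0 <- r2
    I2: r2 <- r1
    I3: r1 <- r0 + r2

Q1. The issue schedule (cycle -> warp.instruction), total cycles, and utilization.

cycle 0: W0.I0
cycle 1: W1.I0
cycle 2: W0.I1
cycle 3: W1.I1
cycle 4: W1.I2
cycle 5: W0.I2
cycle 6: W1.I3
cycle 7: W0.I3
cycle 8: W0.I4
cycle 9: W0.I5
cycle 10: W0.I6

Answer: 11 cycles, utilization 1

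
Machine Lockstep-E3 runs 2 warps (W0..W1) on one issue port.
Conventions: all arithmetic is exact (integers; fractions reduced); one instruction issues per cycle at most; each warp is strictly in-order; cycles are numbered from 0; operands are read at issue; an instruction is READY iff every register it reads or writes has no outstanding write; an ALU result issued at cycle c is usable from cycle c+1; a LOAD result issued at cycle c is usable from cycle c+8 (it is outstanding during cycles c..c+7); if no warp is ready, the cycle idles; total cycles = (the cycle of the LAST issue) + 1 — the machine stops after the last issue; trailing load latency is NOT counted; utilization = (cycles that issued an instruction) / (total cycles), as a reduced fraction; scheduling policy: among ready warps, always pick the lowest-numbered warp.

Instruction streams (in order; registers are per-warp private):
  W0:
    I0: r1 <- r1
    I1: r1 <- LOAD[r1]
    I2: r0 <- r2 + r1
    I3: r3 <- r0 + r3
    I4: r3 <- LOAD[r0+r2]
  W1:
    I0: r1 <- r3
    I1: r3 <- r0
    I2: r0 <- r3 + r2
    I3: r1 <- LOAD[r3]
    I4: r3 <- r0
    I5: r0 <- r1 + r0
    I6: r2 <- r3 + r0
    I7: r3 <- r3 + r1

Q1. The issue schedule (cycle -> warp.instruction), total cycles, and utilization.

cycle 0: W0.I0
cycle 1: W0.I1
cycle 2: W1.I0
cycle 3: W1.I1
cycle 4: W1.I2
cycle 5: W1.I3
cycle 6: W1.I4
cycle 7: idle
cycle 8: idle
cycle 9: W0.I2
cycle 10: W0.I3
cycle 11: W0.I4
cycle 12: idle
cycle 13: W1.I5
cycle 14: W1.I6
cycle 15: W1.I7

Answer: 16 cycles, utilization 13/16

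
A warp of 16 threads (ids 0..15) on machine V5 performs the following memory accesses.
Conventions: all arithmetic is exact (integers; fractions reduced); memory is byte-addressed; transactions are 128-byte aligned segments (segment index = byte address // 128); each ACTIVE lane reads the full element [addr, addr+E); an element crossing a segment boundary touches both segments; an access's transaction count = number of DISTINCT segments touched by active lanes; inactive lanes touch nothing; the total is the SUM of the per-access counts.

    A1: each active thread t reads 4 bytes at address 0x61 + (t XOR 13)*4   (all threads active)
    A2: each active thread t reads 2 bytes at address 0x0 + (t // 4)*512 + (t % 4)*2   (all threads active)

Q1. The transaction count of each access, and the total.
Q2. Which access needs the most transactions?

A1: 2 transactions
A2: 4 transactions

Answer: 2,4; total 6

Answer: A2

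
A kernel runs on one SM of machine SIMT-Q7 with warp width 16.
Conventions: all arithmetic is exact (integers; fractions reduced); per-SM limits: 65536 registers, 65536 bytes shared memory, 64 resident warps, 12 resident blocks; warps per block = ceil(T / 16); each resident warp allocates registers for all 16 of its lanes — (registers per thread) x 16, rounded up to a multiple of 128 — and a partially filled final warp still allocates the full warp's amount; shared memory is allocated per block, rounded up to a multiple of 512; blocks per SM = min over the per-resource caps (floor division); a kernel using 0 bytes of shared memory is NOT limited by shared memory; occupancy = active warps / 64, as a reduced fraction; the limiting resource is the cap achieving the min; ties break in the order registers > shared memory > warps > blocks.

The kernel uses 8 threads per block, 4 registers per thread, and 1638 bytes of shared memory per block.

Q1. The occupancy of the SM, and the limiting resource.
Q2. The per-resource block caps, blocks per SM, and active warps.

Answer: occupancy 3/16, limited by blocks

registers: 512 blocks
shared memory: 32 blocks
warps: 64 blocks
blocks: 12 blocks

Answer: 12 blocks, 12 active warps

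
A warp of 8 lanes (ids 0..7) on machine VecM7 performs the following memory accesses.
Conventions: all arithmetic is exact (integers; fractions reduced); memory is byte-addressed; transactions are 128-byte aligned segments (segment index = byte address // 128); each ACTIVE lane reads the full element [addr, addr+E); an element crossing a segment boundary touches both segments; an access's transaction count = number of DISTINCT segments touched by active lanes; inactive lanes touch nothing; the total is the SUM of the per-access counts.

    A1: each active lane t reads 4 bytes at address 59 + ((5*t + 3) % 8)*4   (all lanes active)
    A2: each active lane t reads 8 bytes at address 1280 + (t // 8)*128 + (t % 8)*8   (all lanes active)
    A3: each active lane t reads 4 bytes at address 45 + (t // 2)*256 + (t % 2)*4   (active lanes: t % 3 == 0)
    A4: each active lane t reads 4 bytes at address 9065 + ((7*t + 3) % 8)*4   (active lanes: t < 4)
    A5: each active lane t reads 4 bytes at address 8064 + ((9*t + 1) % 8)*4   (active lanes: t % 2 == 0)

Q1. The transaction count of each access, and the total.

A1: 1 transaction
A2: 1 transaction
A3: 3 transactions
A4: 1 transaction
A5: 1 transaction

Answer: 1,1,3,1,1; total 7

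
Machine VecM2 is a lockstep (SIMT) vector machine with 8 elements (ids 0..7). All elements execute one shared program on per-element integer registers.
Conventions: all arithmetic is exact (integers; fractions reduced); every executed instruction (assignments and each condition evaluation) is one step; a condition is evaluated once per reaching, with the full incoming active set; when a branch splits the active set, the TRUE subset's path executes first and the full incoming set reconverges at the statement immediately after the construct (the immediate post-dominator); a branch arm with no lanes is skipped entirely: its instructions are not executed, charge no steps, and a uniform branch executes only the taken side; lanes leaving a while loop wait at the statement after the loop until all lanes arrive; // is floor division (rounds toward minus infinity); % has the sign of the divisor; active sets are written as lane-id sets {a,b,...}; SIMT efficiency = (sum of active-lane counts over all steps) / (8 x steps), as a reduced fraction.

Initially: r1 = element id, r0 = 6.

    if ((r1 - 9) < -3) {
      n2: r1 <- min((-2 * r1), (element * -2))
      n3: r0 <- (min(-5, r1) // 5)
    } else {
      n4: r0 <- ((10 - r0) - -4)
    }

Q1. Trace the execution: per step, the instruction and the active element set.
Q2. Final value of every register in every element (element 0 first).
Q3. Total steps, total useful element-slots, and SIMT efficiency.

step 0: eval ((r1 - 9) < -3)         {0,1,2,3,4,5,6,7}
step 1: r1 <- min((-2 * r1), (element * -2)) {0,1,2,3,4,5}
step 2: r0 <- (min(-5, r1) // 5)     {0,1,2,3,4,5}
step 3: r0 <- ((10 - r0) - -4)       {6,7}

Answer: 4 steps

r1: 0,-2,-4,-6,-8,-10,6,7
r0: -1,-1,-1,-2,-2,-2,8,8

steps = 4; useful = 22; efficiency = 22/32 = 11/16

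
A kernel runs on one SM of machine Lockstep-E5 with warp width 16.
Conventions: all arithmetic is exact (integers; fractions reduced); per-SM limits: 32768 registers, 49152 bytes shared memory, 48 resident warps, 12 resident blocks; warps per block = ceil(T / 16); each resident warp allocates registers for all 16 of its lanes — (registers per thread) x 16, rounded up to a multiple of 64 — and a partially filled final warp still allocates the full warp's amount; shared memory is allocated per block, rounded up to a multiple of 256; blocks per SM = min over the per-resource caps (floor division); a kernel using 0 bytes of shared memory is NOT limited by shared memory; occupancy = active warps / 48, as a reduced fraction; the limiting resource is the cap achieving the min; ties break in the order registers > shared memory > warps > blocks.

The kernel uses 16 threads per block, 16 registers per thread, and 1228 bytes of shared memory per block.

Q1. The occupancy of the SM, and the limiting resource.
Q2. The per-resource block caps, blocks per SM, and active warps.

Answer: occupancy 1/4, limited by blocks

registers: 128 blocks
shared memory: 38 blocks
warps: 48 blocks
blocks: 12 blocks

Answer: 12 blocks, 12 active warps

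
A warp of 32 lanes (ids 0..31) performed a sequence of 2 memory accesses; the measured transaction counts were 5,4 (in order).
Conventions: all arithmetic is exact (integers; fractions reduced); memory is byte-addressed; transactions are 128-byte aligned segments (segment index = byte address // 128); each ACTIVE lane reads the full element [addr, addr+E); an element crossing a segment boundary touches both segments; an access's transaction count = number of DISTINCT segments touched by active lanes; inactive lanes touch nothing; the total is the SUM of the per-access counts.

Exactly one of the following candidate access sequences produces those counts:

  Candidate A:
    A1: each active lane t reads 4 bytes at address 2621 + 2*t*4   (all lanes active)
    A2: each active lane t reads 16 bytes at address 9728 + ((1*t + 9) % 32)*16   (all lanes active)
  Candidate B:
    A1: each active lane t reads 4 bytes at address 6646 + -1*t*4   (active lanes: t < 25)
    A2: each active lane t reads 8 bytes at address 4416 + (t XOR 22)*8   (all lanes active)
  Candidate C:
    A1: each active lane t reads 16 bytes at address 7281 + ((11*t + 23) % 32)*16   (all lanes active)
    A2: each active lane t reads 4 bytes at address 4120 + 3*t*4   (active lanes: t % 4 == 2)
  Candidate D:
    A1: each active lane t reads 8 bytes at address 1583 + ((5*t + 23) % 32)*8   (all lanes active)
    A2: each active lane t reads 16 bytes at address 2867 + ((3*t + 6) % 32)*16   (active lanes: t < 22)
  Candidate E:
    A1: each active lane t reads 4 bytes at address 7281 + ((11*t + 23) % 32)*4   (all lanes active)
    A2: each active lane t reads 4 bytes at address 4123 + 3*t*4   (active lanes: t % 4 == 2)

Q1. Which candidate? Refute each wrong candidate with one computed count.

A: A1 gives 3 transactions, not 5
B: A1 gives 1 transaction, not 5
D: A1 gives 3 transactions, not 5
E: A1 gives 2 transactions, not 5
C: all counts match (5,4)

Answer: C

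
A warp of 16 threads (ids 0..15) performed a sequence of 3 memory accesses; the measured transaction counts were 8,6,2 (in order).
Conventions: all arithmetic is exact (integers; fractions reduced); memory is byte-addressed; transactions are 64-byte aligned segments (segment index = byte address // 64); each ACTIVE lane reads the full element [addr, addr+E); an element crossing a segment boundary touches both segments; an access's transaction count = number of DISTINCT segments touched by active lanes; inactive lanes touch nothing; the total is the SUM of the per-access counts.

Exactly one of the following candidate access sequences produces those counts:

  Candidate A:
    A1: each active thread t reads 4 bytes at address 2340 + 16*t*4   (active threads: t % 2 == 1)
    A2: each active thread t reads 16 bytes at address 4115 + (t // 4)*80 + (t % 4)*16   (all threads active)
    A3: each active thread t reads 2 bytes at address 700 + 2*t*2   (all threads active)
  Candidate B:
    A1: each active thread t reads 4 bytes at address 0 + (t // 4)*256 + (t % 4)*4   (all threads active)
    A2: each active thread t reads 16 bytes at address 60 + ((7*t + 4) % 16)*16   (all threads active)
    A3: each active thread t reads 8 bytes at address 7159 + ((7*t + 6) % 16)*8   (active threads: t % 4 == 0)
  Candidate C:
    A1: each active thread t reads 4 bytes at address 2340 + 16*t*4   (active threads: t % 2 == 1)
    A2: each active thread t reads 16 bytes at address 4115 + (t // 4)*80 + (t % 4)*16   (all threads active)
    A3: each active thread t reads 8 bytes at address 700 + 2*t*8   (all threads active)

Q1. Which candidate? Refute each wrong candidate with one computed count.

B: A1 gives 4 transactions, not 8
C: A3 gives 5 transactions, not 2
A: all counts match (8,6,2)

Answer: A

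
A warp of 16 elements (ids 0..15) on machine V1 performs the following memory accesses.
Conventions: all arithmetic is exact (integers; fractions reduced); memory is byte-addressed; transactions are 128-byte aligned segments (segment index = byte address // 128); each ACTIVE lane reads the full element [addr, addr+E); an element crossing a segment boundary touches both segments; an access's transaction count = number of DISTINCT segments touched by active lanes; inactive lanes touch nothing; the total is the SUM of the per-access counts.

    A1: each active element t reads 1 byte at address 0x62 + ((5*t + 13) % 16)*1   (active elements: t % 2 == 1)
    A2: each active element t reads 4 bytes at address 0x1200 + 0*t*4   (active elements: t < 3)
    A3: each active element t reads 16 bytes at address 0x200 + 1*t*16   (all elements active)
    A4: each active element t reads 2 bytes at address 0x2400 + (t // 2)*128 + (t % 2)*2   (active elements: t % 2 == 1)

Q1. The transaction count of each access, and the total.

A1: 1 transaction
A2: 1 transaction
A3: 2 transactions
A4: 8 transactions

Answer: 1,1,2,8; total 12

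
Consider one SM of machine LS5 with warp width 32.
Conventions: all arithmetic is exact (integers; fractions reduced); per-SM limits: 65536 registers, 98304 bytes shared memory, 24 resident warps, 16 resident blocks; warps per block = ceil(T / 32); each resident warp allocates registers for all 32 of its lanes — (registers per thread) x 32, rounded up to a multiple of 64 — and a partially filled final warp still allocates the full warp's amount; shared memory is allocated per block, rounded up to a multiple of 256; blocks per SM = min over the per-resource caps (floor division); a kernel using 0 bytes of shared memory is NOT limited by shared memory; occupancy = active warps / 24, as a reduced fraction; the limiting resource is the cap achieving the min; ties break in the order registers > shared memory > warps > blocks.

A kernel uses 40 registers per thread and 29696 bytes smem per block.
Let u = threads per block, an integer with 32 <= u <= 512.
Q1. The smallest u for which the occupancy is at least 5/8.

Answer: u = 129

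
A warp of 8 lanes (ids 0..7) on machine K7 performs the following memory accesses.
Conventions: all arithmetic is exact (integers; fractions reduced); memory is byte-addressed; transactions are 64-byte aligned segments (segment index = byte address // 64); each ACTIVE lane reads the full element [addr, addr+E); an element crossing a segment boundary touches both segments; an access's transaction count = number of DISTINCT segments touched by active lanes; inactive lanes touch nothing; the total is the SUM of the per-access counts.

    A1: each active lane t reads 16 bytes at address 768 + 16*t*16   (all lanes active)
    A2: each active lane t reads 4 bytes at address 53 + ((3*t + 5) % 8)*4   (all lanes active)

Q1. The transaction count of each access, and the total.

A1: 8 transactions
A2: 2 transactions

Answer: 8,2; total 10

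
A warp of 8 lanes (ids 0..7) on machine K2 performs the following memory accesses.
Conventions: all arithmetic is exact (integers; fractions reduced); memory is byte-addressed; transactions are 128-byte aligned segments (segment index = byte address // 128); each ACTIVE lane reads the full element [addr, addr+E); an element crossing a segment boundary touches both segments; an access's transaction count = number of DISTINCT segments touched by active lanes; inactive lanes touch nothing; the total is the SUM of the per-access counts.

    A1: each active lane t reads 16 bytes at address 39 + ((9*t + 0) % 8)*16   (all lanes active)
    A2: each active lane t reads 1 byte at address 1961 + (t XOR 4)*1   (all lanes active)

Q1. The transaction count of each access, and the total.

A1: 2 transactions
A2: 1 transaction

Answer: 2,1; total 3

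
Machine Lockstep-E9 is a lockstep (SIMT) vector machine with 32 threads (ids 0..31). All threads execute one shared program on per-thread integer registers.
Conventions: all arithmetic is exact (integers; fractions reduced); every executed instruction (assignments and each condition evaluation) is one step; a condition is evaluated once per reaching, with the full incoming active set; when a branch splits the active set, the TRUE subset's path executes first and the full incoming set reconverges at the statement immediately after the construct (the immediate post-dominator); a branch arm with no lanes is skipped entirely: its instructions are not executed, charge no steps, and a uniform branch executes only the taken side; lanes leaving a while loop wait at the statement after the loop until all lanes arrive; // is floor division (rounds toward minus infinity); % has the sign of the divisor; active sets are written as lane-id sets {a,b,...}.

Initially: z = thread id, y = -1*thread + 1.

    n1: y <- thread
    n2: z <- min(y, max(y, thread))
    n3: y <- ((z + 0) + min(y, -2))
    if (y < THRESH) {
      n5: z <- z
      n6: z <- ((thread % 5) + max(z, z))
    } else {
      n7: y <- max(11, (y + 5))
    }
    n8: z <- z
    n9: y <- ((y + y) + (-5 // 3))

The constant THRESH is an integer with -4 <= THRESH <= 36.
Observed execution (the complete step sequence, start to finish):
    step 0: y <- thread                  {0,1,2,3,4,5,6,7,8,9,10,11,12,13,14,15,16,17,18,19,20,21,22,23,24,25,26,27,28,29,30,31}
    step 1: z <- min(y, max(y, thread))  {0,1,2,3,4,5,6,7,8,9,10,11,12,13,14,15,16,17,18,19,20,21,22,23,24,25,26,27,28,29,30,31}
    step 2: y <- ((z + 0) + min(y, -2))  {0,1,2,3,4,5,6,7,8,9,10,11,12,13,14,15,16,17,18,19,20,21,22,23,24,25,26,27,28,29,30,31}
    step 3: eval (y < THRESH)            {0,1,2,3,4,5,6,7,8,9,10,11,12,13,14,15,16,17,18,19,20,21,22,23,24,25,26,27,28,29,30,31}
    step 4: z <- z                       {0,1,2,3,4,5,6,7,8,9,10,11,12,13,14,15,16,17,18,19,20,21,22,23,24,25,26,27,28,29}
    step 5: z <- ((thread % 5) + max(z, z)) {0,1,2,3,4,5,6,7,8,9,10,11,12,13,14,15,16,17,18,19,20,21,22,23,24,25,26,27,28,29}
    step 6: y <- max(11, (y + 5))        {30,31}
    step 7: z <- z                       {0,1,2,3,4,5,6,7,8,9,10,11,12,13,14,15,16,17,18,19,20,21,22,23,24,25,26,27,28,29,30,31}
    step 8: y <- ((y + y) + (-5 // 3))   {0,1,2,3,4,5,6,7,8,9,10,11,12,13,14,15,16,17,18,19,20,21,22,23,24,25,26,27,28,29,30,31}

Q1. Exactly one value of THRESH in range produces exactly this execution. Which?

Answer: THRESH = 28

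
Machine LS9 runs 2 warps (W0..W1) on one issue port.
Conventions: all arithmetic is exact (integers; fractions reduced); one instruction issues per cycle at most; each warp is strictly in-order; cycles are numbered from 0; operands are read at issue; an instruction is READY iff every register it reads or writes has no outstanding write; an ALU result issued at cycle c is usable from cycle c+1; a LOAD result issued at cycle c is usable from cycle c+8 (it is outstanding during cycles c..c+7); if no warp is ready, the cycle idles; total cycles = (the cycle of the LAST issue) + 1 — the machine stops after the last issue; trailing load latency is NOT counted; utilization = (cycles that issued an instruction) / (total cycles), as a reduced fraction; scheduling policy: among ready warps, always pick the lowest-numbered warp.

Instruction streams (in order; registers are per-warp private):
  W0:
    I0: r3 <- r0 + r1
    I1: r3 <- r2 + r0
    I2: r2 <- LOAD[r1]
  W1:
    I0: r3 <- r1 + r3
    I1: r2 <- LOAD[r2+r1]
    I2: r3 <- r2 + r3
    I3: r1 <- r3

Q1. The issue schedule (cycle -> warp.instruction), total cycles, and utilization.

cycle 0: W0.I0
cycle 1: W0.I1
cycle 2: W0.I2
cycle 3: W1.I0
cycle 4: W1.I1
cycle 5: idle
cycle 6: idle
cycle 7: idle
cycle 8: idle
cycle 9: idle
cycle 10: idle
cycle 11: idle
cycle 12: W1.I2
cycle 13: W1.I3

Answer: 14 cycles, utilization 1/2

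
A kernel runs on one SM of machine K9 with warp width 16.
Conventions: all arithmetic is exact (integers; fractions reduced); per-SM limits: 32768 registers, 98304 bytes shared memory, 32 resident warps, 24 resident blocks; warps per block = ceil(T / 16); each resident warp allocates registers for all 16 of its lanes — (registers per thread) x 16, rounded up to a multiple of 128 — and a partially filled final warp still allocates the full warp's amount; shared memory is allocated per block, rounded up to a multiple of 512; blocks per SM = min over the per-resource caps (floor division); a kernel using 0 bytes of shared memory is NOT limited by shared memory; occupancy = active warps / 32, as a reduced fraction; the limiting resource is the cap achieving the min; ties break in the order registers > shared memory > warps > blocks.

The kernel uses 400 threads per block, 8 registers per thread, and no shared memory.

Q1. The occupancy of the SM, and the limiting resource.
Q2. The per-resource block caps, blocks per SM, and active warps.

Answer: occupancy 25/32, limited by warps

registers: 10 blocks
shared memory: no limit (kernel uses none)
warps: 1 block
blocks: 24 blocks

Answer: 1 block, 25 active warps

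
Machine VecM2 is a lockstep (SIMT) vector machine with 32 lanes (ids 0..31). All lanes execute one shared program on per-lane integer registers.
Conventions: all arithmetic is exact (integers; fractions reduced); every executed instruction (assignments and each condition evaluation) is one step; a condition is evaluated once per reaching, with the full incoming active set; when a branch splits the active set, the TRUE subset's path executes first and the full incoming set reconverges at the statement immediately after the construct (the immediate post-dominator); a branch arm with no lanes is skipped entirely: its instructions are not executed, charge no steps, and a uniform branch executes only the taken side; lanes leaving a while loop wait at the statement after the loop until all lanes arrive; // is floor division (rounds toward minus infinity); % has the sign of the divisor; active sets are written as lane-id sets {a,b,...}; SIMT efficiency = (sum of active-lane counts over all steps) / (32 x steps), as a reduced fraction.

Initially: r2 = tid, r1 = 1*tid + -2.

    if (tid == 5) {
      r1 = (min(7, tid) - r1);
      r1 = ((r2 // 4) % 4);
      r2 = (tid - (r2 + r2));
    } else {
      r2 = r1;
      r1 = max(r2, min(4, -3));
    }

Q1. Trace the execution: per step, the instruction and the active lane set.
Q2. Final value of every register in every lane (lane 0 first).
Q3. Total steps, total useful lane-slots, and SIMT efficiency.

step 0: eval (tid == 5)              {0,1,2,3,4,5,6,7,8,9,10,11,12,13,14,15,16,17,18,19,20,21,22,23,24,25,26,27,28,29,30,31}
step 1: r1 <- (min(7, tid) - r1)     {5}
step 2: r1 <- ((r2 // 4) % 4)        {5}
step 3: r2 <- (tid - (r2 + r2))      {5}
step 4: r2 <- r1                     {0,1,2,3,4,6,7,8,9,10,11,12,13,14,15,16,17,18,19,20,21,22,23,24,25,26,27,28,29,30,31}
step 5: r1 <- max(r2, min(4, -3))    {0,1,2,3,4,6,7,8,9,10,11,12,13,14,15,16,17,18,19,20,21,22,23,24,25,26,27,28,29,30,31}

Answer: 6 steps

r2: -2,-1,0,1,2,-5,4,5,6,7,8,9,10,11,12,13,14,15,16,17,18,19,20,21,22,23,24,25,26,27,28,29
r1: -2,-1,0,1,2,1,4,5,6,7,8,9,10,11,12,13,14,15,16,17,18,19,20,21,22,23,24,25,26,27,28,29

steps = 6; useful = 97; efficiency = 97/192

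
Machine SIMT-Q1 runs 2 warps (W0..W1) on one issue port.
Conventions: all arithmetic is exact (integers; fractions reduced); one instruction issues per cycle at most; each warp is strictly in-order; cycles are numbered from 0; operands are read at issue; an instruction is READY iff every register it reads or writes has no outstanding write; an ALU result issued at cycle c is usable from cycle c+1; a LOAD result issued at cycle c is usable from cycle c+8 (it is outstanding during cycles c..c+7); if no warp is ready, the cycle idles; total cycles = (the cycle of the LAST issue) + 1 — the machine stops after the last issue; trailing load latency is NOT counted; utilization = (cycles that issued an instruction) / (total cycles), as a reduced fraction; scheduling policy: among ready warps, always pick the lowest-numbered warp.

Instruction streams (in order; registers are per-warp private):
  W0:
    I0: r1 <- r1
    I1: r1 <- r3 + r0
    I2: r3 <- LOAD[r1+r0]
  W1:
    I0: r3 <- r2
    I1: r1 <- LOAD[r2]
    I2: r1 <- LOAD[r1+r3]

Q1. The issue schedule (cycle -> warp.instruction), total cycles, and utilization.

cycle 0: W0.I0
cycle 1: W0.I1
cycle 2: W0.I2
cycle 3: W1.I0
cycle 4: W1.I1
cycle 5: idle
cycle 6: idle
cycle 7: idle
cycle 8: idle
cycle 9: idle
cycle 10: idle
cycle 11: idle
cycle 12: W1.I2

Answer: 13 cycles, utilization 6/13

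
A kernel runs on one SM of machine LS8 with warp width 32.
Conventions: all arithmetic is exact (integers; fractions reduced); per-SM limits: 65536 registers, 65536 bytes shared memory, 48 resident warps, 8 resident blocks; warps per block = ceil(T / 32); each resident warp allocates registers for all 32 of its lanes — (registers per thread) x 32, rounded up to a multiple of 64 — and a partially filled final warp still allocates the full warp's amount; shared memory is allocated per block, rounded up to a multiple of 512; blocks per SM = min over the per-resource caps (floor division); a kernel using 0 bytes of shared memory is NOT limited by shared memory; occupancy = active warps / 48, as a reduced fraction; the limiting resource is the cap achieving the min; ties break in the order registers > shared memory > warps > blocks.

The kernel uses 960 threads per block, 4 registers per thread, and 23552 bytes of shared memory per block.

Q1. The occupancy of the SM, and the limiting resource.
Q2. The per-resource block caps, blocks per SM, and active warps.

Answer: occupancy 5/8, limited by warps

registers: 17 blocks
shared memory: 2 blocks
warps: 1 block
blocks: 8 blocks

Answer: 1 block, 30 active warps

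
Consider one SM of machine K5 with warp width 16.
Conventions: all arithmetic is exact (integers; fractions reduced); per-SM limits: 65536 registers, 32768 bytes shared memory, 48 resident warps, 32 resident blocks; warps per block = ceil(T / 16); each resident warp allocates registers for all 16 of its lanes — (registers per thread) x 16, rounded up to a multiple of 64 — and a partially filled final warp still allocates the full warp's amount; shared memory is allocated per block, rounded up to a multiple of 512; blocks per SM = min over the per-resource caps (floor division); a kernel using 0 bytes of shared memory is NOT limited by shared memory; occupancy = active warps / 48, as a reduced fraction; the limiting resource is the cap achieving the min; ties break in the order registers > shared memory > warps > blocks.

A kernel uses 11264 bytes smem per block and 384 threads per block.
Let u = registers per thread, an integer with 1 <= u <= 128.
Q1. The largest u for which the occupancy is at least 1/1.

Answer: u = 84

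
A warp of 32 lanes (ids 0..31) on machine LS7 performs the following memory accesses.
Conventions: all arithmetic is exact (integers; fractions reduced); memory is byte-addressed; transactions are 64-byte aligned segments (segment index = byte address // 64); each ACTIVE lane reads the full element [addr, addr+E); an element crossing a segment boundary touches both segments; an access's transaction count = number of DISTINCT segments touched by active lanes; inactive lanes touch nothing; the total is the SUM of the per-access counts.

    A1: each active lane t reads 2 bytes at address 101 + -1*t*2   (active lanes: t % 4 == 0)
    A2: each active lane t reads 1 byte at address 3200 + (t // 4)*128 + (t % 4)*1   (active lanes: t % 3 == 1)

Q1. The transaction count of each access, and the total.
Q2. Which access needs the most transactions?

A1: 2 transactions
A2: 8 transactions

Answer: 2,8; total 10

Answer: A2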